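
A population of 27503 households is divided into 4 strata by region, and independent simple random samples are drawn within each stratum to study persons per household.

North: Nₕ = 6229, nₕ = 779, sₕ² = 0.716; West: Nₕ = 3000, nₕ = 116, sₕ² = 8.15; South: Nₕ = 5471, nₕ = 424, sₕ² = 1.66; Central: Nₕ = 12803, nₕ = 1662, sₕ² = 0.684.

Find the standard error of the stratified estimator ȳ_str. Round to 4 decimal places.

0.0326

Var(ȳ_str) = Σₕ Wₕ²(1 − fₕ)sₕ²/nₕ with Wₕ = Nₕ/N, N = 27503.
North: Wₕ = 0.22648438; term = 0.22648438²·(1 − 0.12506020)·0.716/779 = 4.1250599 × 10^-5.
West: Wₕ = 0.10907901; term = 0.10907901²·(1 − 0.03866667)·8.15/116 = 8.0362973 × 10^-4.
South: Wₕ = 0.19892375; term = 0.19892375²·(1 − 0.07749954)·1.66/424 = 1.4291641 × 10^-4.
Central: Wₕ = 0.46551285; term = 0.46551285²·(1 − 0.12981333)·0.684/1662 = 7.7606994 × 10^-5.
Sum = 0.0010654037.
SE = √(0.0010654037) = 0.0326.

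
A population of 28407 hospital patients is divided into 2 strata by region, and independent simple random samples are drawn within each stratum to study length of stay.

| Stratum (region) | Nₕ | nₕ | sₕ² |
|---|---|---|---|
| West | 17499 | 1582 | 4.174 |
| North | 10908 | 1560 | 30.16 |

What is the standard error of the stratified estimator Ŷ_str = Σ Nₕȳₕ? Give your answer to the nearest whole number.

1645

Var(Ŷ_str) = Σₕ Nₕ²(1 − fₕ)sₕ²/nₕ.
West: 17499²·(1 − 1582/17499)·4.174/1582 = 734886.74.
North: 10908²·(1 − 1560/10908)·30.16/1560 = 1.971381 × 10^6.
Sum = 2.7062677 × 10^6.
SE = √(2.7062677 × 10^6) = 1645.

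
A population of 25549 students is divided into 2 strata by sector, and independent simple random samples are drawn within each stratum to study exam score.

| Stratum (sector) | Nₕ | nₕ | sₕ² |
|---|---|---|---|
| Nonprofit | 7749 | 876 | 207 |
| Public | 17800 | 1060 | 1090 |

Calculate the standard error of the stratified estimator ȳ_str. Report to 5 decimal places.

0.69906

Var(ȳ_str) = Σₕ Wₕ²(1 − fₕ)sₕ²/nₕ with Wₕ = Nₕ/N, N = 25549.
Nonprofit: Wₕ = 0.30329954; term = 0.30329954²·(1 − 0.11304684)·207/876 = 0.019280151.
Public: Wₕ = 0.69670046; term = 0.69670046²·(1 − 0.05955056)·1090/1060 = 0.46940561.
Sum = 0.48868576.
SE = √(0.48868576) = 0.69906.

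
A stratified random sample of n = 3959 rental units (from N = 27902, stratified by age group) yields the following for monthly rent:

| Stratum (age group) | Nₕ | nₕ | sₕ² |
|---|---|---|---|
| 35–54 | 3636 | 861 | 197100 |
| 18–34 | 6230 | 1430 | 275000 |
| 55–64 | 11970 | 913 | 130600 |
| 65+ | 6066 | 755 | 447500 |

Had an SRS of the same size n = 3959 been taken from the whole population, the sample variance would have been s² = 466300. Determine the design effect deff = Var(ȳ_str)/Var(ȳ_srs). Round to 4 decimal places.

Var(ȳ_str) = Σ Wₕ²(1−fₕ)sₕ²/nₕ with Wₕ = Nₕ/27902:
  35–54: (3636/27902)²·(1−861/3636)·197100/861 = 2.9668778
  18–34: (6230/27902)²·(1−1430/6230)·275000/1430 = 7.3867818
  55–64: (11970/27902)²·(1−913/11970)·130600/913 = 24.318299
  65+: (6066/27902)²·(1−755/6066)·447500/755 = 24.527548
  → Var(ȳ_str) = 59.199507.
Var(ȳ_srs) = (1 − 3959/27902)·466300/3959 = 101.0702.
deff = 59.199507 / 101.0702 = 0.5857.

0.5857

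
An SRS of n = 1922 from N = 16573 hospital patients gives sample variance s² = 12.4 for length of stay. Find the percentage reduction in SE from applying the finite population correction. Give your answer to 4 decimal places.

5.9772

f = n/N = 1922/16573 = 0.11597176.
SE_no-fpc = √(s²/n) = 0.080321933; SE_fpc = √((1−f)s²/n) = 0.075520911.
Ratio = √(1−f) = 0.94022776. Reduction = 100·(1 − 0.94022776) = 5.9772%.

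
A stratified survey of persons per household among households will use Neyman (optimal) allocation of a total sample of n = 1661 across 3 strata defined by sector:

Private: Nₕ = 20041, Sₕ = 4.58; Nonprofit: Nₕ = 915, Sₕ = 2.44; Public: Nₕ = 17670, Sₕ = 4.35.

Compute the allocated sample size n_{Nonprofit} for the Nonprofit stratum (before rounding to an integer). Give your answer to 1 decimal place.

21.7

Neyman allocation: nₕ = n·NₕSₕ / Σⱼ NⱼSⱼ.
Σ NⱼSⱼ = 20041·4.58 + 915·2.44 + 17670·4.35 = 170884.88.
n_{Nonprofit} = 1661·915·2.44 / 170884.88 = 21.7.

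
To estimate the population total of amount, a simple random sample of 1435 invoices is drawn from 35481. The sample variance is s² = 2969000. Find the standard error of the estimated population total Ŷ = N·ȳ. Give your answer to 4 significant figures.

Var(Ŷ) = N²·Var(ȳ) = N²·(1 − n/N)·s²/n.
f = 1435/35481 = 0.04044418; Var(ȳ) = 0.95955582·2969000/1435 = 1985.311.
Var(Ŷ) = 35481² · 1985.311 = 2.4993107 × 10^12.
SE(Ŷ) = √(2.4993107 × 10^12) = 1.581 × 10^6.

1.581 × 10^6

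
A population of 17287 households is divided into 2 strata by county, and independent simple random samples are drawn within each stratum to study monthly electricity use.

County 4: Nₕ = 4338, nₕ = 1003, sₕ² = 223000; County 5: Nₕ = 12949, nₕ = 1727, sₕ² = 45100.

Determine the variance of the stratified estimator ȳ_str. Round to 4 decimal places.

23.4619

Var(ȳ_str) = Σₕ Wₕ²(1 − fₕ)sₕ²/nₕ with Wₕ = Nₕ/N, N = 17287.
County 4: Wₕ = 0.25094001; term = 0.25094001²·(1 − 0.23121254)·223000/1003 = 10.763414.
County 5: Wₕ = 0.74905999; term = 0.74905999²·(1 − 0.13336937)·45100/1727 = 12.698471.
Sum = 23.461885.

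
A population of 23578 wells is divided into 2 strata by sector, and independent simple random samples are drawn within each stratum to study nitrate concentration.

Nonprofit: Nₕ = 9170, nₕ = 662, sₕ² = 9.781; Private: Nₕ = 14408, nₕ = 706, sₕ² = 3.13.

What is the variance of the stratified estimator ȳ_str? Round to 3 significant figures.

0.00365

Var(ȳ_str) = Σₕ Wₕ²(1 − fₕ)sₕ²/nₕ with Wₕ = Nₕ/N, N = 23578.
Nonprofit: Wₕ = 0.38892188; term = 0.38892188²·(1 − 0.07219193)·9.781/662 = 0.0020735197.
Private: Wₕ = 0.61107812; term = 0.61107812²·(1 − 0.04900056)·3.13/706 = 0.0015743938.
Sum = 0.0036479135.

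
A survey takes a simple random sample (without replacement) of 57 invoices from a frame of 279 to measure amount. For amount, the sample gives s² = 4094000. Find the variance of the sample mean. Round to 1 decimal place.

Under SRS without replacement, Var(ȳ) = (1 − f)·s²/n with f = n/N = 57/279 = 0.20430108.
Var(ȳ) = (1 − 0.20430108)·4094000/57 = 0.79569892·71824.561 = 57150.726.

57150.7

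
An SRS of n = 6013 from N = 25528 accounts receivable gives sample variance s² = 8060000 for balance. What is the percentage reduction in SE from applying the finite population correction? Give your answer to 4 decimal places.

12.5669

f = n/N = 6013/25528 = 0.23554528.
SE_no-fpc = √(s²/n) = 36.611871; SE_fpc = √((1−f)s²/n) = 32.010894.
Ratio = √(1−f) = 0.87433101. Reduction = 100·(1 − 0.87433101) = 12.5669%.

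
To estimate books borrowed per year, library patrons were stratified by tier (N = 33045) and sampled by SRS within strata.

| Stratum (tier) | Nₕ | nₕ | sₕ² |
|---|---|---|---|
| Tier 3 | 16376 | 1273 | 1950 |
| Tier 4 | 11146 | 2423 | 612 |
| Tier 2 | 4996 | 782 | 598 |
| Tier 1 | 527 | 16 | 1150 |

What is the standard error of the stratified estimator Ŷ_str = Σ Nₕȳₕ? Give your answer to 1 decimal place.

Var(Ŷ_str) = Σₕ Nₕ²(1 − fₕ)sₕ²/nₕ.
Tier 3: 16376²·(1 − 1273/16376)·1950/1273 = 3.788587 × 10^8.
Tier 4: 11146²·(1 − 2423/11146)·612/2423 = 2.455743 × 10^7.
Tier 2: 4996²·(1 − 782/4996)·598/782 = 1.6099463 × 10^7.
Tier 1: 527²·(1 − 16/527)·1150/16 = 1.9355722 × 10^7.
Sum = 4.3887132 × 10^8.
SE = √(4.3887132 × 10^8) = 20949.3.

20949.3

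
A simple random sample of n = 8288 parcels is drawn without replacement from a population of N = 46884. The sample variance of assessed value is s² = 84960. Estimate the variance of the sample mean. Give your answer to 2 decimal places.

Under SRS without replacement, Var(ȳ) = (1 − f)·s²/n with f = n/N = 8288/46884 = 0.17677673.
Var(ȳ) = (1 − 0.17677673)·84960/8288 = 0.82322327·10.250965 = 8.4388332.

8.44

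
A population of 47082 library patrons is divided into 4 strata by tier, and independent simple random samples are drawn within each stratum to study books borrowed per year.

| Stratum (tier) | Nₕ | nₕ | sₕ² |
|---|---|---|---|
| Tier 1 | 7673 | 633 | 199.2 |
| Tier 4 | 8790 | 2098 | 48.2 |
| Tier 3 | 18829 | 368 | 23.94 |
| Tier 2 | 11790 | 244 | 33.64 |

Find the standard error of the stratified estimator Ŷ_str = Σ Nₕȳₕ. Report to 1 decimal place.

7728.6

Var(Ŷ_str) = Σₕ Nₕ²(1 − fₕ)sₕ²/nₕ.
Tier 1: 7673²·(1 − 633/7673)·199.2/633 = 1.6999004 × 10^7.
Tier 4: 8790²·(1 − 2098/8790)·48.2/2098 = 1.3514076 × 10^6.
Tier 3: 18829²·(1 − 368/18829)·23.94/368 = 2.2613032 × 10^7.
Tier 2: 11790²·(1 − 244/11790)·33.64/244 = 1.876772 × 10^7.
Sum = 5.9731164 × 10^7.
SE = √(5.9731164 × 10^7) = 7728.6.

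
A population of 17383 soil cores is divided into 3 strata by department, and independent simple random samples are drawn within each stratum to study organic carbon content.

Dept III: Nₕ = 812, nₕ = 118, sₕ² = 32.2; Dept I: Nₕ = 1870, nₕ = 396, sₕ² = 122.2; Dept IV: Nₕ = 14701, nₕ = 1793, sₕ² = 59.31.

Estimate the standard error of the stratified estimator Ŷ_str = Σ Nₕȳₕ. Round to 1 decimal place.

Var(Ŷ_str) = Σₕ Nₕ²(1 − fₕ)sₕ²/nₕ.
Dept III: 812²·(1 − 118/812)·32.2/118 = 153776.28.
Dept I: 1870²·(1 − 396/1870)·122.2/396 = 850579.89.
Dept IV: 14701²·(1 − 1793/14701)·59.31/1793 = 6.2770194 × 10^6.
Sum = 7.2813756 × 10^6.
SE = √(7.2813756 × 10^6) = 2698.4.

2698.4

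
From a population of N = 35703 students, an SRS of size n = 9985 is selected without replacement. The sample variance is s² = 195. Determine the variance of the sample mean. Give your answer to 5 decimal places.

0.01407

Under SRS without replacement, Var(ȳ) = (1 − f)·s²/n with f = n/N = 9985/35703 = 0.27966838.
Var(ȳ) = (1 − 0.27966838)·195/9985 = 0.72033162·0.019529294 = 0.014067568.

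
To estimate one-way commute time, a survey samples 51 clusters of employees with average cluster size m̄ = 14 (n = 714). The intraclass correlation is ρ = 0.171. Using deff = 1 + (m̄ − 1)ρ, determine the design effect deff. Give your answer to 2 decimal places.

deff = 1 + (14 − 1)·0.171 = 1 + 2.223 = 3.223.

3.22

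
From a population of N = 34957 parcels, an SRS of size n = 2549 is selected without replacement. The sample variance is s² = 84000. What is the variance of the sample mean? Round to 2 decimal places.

30.55

Under SRS without replacement, Var(ȳ) = (1 − f)·s²/n with f = n/N = 2549/34957 = 0.07291816.
Var(ȳ) = (1 − 0.07291816)·84000/2549 = 0.92708184·32.9541 = 30.551147.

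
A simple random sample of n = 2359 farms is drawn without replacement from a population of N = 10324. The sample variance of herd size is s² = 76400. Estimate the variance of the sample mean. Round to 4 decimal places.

Under SRS without replacement, Var(ȳ) = (1 − f)·s²/n with f = n/N = 2359/10324 = 0.22849671.
Var(ȳ) = (1 − 0.22849671)·76400/2359 = 0.77150329·32.386604 = 24.986372.

24.9864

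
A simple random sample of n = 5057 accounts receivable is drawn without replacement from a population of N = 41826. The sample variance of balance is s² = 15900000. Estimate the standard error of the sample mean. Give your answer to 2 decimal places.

Under SRS without replacement, Var(ȳ) = (1 − f)·s²/n with f = n/N = 5057/41826 = 0.12090566.
Var(ȳ) = (1 − 0.12090566)·15900000/5057 = 0.87909434·3144.1566 = 2764.0103.
SE(ȳ) = √(2764.0103) = 52.57.

52.57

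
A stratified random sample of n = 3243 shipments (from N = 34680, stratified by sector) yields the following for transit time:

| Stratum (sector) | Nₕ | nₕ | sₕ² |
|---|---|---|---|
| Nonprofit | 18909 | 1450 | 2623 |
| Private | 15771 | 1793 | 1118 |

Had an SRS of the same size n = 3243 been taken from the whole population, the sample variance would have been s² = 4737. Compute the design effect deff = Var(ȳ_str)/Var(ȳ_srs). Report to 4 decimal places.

0.4613

Var(ȳ_str) = Σ Wₕ²(1−fₕ)sₕ²/nₕ with Wₕ = Nₕ/34680:
  Nonprofit: (18909/34680)²·(1−1450/18909)·2623/1450 = 0.49654663
  Private: (15771/34680)²·(1−1793/15771)·1118/1793 = 0.11428983
  → Var(ȳ_str) = 0.61083646.
Var(ȳ_srs) = (1 − 3243/34680)·4737/3243 = 1.3240929.
deff = 0.61083646 / 1.3240929 = 0.4613.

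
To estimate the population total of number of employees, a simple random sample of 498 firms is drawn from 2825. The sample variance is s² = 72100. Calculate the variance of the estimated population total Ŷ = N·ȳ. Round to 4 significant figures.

Var(Ŷ) = N²·Var(ȳ) = N²·(1 − n/N)·s²/n.
f = 498/2825 = 0.17628319; Var(ȳ) = 0.82371681·72100/498 = 119.25699.
Var(Ŷ) = 2825² · 119.25699 = 9.5174532 × 10^8.

9.517 × 10^8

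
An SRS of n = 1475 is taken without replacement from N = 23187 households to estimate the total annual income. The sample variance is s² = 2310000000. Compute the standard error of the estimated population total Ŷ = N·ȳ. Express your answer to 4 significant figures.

2.808 × 10^7

Var(Ŷ) = N²·Var(ȳ) = N²·(1 − n/N)·s²/n.
f = 1475/23187 = 0.06361323; Var(ȳ) = 0.93638677·2310000000/1475 = 1.4664769 × 10^6.
Var(Ŷ) = 23187² · (1.4664769 × 10^6) = 7.884322 × 10^14.
SE(Ŷ) = √(7.884322 × 10^14) = 2.808 × 10^7.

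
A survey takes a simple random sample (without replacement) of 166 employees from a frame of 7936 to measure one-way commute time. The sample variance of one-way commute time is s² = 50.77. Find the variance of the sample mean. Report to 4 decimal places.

Under SRS without replacement, Var(ȳ) = (1 − f)·s²/n with f = n/N = 166/7936 = 0.02091734.
Var(ȳ) = (1 − 0.02091734)·50.77/166 = 0.97908266·0.30584337 = 0.29944594.

0.2994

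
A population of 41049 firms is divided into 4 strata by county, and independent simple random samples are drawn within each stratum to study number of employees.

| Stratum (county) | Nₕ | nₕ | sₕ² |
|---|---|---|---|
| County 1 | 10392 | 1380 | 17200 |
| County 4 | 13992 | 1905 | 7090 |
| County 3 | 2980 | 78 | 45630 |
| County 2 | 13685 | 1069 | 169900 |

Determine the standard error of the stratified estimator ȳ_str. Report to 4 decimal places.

Var(ȳ_str) = Σₕ Wₕ²(1 − fₕ)sₕ²/nₕ with Wₕ = Nₕ/N, N = 41049.
County 1: Wₕ = 0.25316086; term = 0.25316086²·(1 − 0.13279446)·17200/1380 = 0.69273083.
County 4: Wₕ = 0.34086092; term = 0.34086092²·(1 − 0.13614923)·7090/1905 = 0.37354628.
County 3: Wₕ = 0.07259617; term = 0.07259617²·(1 − 0.02617450)·45630/78 = 3.0023711.
County 2: Wₕ = 0.33338206; term = 0.33338206²·(1 − 0.07811472)·169900/1069 = 16.284596.
Sum = 20.353244.
SE = √(20.353244) = 4.5115.

4.5115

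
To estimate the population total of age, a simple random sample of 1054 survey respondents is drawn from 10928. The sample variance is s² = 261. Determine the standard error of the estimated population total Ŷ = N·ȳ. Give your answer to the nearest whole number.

5169

Var(Ŷ) = N²·Var(ȳ) = N²·(1 − n/N)·s²/n.
f = 1054/10928 = 0.09644949; Var(ȳ) = 0.90355051·261/1054 = 0.22374448.
Var(Ŷ) = 10928² · 0.22374448 = 2.6719831 × 10^7.
SE(Ŷ) = √(2.6719831 × 10^7) = 5169.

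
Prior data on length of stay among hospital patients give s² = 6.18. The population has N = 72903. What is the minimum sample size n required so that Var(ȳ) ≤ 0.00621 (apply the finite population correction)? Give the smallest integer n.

982

Without fpc, n₀ = s²/D = 6.18/0.00621 = 995.1691.
With fpc, (1 − n/N)·s²/n ≤ D requires n ≥ n₀/(1 + n₀/N) = 995.1691/(1 + 995.1691/72903) = 981.7674.
Rounding up, n = 982.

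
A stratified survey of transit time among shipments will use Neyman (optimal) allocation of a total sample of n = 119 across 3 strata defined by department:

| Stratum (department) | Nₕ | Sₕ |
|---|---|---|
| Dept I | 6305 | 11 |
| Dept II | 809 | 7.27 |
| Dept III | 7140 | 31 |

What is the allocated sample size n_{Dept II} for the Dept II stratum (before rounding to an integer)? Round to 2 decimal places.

2.36

Neyman allocation: nₕ = n·NₕSₕ / Σⱼ NⱼSⱼ.
Σ NⱼSⱼ = 6305·11 + 809·7.27 + 7140·31 = 296576.43.
n_{Dept II} = 119·809·7.27 / 296576.43 = 2.36.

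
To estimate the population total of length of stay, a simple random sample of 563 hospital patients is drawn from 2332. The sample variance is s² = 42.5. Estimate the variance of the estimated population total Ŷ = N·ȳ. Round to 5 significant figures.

Var(Ŷ) = N²·Var(ȳ) = N²·(1 − n/N)·s²/n.
f = 563/2332 = 0.24142367; Var(ȳ) = 0.75857633·42.5/563 = 0.057263755.
Var(Ŷ) = 2332² · 0.057263755 = 311413.13.

311410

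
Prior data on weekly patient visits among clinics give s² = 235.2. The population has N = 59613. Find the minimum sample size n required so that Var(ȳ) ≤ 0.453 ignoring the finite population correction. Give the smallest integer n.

520

Without fpc, n₀ = s²/D = 235.2/0.453 = 519.2053.
Rounding up, n = 520.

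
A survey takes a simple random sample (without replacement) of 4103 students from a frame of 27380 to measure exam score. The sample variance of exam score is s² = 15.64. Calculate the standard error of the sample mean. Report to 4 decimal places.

0.0569

Under SRS without replacement, Var(ȳ) = (1 − f)·s²/n with f = n/N = 4103/27380 = 0.14985391.
Var(ȳ) = (1 − 0.14985391)·15.64/4103 = 0.85014609·0.003811845 = 0.0032406251.
SE(ȳ) = √(0.0032406251) = 0.0569.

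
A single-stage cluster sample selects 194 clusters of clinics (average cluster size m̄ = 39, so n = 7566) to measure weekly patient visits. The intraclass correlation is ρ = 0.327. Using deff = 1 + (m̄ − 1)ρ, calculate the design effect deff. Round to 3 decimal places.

13.426

deff = 1 + (39 − 1)·0.327 = 1 + 12.426 = 13.426.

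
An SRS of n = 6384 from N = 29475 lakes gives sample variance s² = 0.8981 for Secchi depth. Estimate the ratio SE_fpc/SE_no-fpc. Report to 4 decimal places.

0.8851

f = n/N = 6384/29475 = 0.21659033.
SE_no-fpc = √(s²/n) = 0.011860853; SE_fpc = √((1−f)s²/n) = 0.010498092.
Ratio = √(1−f) = 0.88510433.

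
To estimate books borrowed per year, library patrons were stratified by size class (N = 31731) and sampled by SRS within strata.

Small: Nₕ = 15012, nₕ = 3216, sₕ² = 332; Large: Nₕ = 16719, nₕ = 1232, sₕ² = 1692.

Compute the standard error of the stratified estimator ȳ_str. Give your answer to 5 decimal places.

0.60938

Var(ȳ_str) = Σₕ Wₕ²(1 − fₕ)sₕ²/nₕ with Wₕ = Nₕ/N, N = 31731.
Small: Wₕ = 0.47310201; term = 0.47310201²·(1 − 0.21422862)·332/3216 = 0.018156321.
Large: Wₕ = 0.52689799; term = 0.52689799²·(1 − 0.07368862)·1692/1232 = 0.35318295.
Sum = 0.37133927.
SE = √(0.37133927) = 0.60938.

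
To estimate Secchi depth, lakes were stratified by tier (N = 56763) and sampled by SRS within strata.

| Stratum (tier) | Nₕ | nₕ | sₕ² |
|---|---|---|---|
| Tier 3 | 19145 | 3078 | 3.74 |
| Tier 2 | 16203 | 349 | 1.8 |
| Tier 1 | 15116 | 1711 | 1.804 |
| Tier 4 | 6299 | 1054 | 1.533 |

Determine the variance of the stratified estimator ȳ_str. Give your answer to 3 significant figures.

Var(ȳ_str) = Σₕ Wₕ²(1 − fₕ)sₕ²/nₕ with Wₕ = Nₕ/N, N = 56763.
Tier 3: Wₕ = 0.33727957; term = 0.33727957²·(1 − 0.16077305)·3.74/3078 = 1.160012 × 10^-4.
Tier 2: Wₕ = 0.28545003; term = 0.28545003²·(1 − 0.02153922)·1.8/349 = 4.1119771 × 10^-4.
Tier 1: Wₕ = 0.26630023; term = 0.26630023²·(1 − 0.11319132)·1.804/1711 = 6.6307025 × 10^-5.
Tier 4: Wₕ = 0.11097017; term = 0.11097017²·(1 − 0.16732815)·1.533/1054 = 1.4913788 × 10^-5.
Sum = 6.0841972 × 10^-4.

6.08 × 10^-4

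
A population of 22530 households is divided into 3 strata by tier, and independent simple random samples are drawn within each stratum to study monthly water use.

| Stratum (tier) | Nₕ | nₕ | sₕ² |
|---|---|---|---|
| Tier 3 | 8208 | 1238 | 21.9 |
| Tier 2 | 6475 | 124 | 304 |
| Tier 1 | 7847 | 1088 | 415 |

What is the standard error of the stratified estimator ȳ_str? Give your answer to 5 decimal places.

Var(ȳ_str) = Σₕ Wₕ²(1 − fₕ)sₕ²/nₕ with Wₕ = Nₕ/N, N = 22530.
Tier 3: Wₕ = 0.36431425; term = 0.36431425²·(1 − 0.15082846)·21.9/1238 = 0.0019937524.
Tier 2: Wₕ = 0.28739458; term = 0.28739458²·(1 − 0.01915058)·304/124 = 0.19861471.
Tier 1: Wₕ = 0.34829117; term = 0.34829117²·(1 − 0.13865171)·415/1088 = 0.039855009.
Sum = 0.24046347.
SE = √(0.24046347) = 0.49037.

0.49037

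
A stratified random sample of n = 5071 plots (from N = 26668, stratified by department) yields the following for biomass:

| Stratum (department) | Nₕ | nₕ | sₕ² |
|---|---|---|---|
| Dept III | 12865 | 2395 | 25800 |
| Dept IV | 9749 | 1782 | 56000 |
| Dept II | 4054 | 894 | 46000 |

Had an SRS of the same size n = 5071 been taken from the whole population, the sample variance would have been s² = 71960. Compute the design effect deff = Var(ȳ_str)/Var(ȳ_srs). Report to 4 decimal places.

Var(ȳ_str) = Σ Wₕ²(1−fₕ)sₕ²/nₕ with Wₕ = Nₕ/26668:
  Dept III: (12865/26668)²·(1−2395/12865)·25800/2395 = 2.04028
  Dept IV: (9749/26668)²·(1−1782/9749)·56000/1782 = 3.4320557
  Dept II: (4054/26668)²·(1−894/4054)·46000/894 = 0.92685169
  → Var(ȳ_str) = 6.3991874.
Var(ȳ_srs) = (1 − 5071/26668)·71960/5071 = 11.49213.
deff = 6.3991874 / 11.49213 = 0.5568.

0.5568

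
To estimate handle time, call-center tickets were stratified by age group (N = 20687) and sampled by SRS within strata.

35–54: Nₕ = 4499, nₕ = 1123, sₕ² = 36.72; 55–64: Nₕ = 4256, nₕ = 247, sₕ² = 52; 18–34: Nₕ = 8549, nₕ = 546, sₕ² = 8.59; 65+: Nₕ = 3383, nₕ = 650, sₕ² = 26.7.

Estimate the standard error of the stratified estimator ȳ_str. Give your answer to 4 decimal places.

Var(ȳ_str) = Σₕ Wₕ²(1 − fₕ)sₕ²/nₕ with Wₕ = Nₕ/N, N = 20687.
35–54: Wₕ = 0.21747958; term = 0.21747958²·(1 − 0.24961102)·36.72/1123 = 0.0011605031.
55–64: Wₕ = 0.20573307; term = 0.20573307²·(1 − 0.05803571)·52/247 = 0.0083936148.
18–34: Wₕ = 0.41325470; term = 0.41325470²·(1 − 0.06386712)·8.59/546 = 0.0025152064.
65+: Wₕ = 0.16353265; term = 0.16353265²·(1 − 0.19213716)·26.7/650 = 8.8745125 × 10^-4.
Sum = 0.012956776.
SE = √(0.012956776) = 0.1138.

0.1138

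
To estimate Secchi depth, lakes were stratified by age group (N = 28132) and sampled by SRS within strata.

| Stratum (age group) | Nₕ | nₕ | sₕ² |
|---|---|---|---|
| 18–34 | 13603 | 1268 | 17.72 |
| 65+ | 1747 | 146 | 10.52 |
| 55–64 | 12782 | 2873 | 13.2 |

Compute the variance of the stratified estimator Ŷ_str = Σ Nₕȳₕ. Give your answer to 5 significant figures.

3.1283 × 10^6

Var(Ŷ_str) = Σₕ Nₕ²(1 − fₕ)sₕ²/nₕ.
18–34: 13603²·(1 − 1268/13603)·17.72/1268 = 2.3448675 × 10^6.
65+: 1747²·(1 − 146/1747)·10.52/146 = 201533.44.
55–64: 12782²·(1 − 2873/12782)·13.2/2873 = 581924.91.
Sum = 3.1283259 × 10^6.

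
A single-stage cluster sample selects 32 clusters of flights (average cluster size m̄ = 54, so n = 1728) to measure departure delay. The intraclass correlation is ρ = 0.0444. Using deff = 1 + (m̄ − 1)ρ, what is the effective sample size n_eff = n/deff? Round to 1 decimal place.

deff = 1 + (54 − 1)·0.0444 = 1 + 2.3532 = 3.3532.
n_eff = 1728 / 3.3532 = 515.3.

515.3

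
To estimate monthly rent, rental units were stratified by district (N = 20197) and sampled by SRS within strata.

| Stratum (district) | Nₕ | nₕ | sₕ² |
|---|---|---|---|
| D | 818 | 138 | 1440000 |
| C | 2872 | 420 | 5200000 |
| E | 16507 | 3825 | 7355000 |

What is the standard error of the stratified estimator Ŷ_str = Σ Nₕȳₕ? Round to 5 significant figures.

Var(Ŷ_str) = Σₕ Nₕ²(1 − fₕ)sₕ²/nₕ.
D: 818²·(1 − 138/818)·1440000/138 = 5.8042435 × 10^9.
C: 2872²·(1 − 420/2872)·5200000/420 = 8.718845 × 10^10.
E: 16507²·(1 − 3825/16507)·7355000/3825 = 4.0253823 × 10^11.
Sum = 4.9553092 × 10^11.
SE = √(4.9553092 × 10^11) = 703940.

703940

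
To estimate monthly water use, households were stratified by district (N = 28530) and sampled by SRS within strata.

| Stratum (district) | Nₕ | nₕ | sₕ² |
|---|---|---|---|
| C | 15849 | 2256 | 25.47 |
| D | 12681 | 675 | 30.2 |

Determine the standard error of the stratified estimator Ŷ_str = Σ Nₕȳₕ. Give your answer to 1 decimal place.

3040.4

Var(Ŷ_str) = Σₕ Nₕ²(1 − fₕ)sₕ²/nₕ.
C: 15849²·(1 − 2256/15849)·25.47/2256 = 2.4322434 × 10^6.
D: 12681²·(1 − 675/12681)·30.2/675 = 6.8116921 × 10^6.
Sum = 9.2439355 × 10^6.
SE = √(9.2439355 × 10^6) = 3040.4.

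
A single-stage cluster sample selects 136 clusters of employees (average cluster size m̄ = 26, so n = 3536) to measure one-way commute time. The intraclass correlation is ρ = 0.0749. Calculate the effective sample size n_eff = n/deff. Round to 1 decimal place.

1231.0

deff = 1 + (26 − 1)·0.0749 = 1 + 1.8725 = 2.8725.
n_eff = 3536 / 2.8725 = 1231.0.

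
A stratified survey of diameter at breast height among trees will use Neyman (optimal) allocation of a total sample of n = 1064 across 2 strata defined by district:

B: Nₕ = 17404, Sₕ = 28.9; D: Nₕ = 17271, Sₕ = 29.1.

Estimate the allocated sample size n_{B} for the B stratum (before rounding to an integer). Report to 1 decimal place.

532.2

Neyman allocation: nₕ = n·NₕSₕ / Σⱼ NⱼSⱼ.
Σ NⱼSⱼ = 17404·28.9 + 17271·29.1 = 1.0055617 × 10^6.
n_{B} = 1064·17404·28.9 / (1.0055617 × 10^6) = 532.2.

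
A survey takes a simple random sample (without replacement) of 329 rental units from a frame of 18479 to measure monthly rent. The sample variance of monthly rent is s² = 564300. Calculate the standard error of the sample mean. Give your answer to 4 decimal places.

Under SRS without replacement, Var(ȳ) = (1 − f)·s²/n with f = n/N = 329/18479 = 0.01780399.
Var(ȳ) = (1 − 0.01780399)·564300/329 = 0.98219601·1715.1976 = 1684.6602.
SE(ȳ) = √(1684.6602) = 41.0446.

41.0446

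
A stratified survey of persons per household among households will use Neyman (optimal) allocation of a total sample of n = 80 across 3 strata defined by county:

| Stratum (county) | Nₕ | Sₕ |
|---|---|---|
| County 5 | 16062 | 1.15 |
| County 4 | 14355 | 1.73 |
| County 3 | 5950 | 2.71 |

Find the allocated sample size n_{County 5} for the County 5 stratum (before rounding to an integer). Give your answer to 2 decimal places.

24.86

Neyman allocation: nₕ = n·NₕSₕ / Σⱼ NⱼSⱼ.
Σ NⱼSⱼ = 16062·1.15 + 14355·1.73 + 5950·2.71 = 59429.95.
n_{County 5} = 80·16062·1.15 / 59429.95 = 24.86.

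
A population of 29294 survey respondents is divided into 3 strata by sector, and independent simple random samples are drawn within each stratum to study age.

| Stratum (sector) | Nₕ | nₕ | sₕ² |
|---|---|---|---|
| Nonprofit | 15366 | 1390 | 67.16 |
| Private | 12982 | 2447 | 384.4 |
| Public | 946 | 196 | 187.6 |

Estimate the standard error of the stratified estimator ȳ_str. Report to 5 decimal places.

0.19473

Var(ȳ_str) = Σₕ Wₕ²(1 − fₕ)sₕ²/nₕ with Wₕ = Nₕ/N, N = 29294.
Nonprofit: Wₕ = 0.52454428; term = 0.52454428²·(1 − 0.09045946)·67.16/1390 = 0.012091558.
Private: Wₕ = 0.44316242; term = 0.44316242²·(1 − 0.18849176)·384.4/2447 = 0.025036188.
Public: Wₕ = 0.03229330; term = 0.03229330²·(1 − 0.20718816)·187.6/196 = 7.9135583 × 10^-4.
Sum = 0.037919102.
SE = √(0.037919102) = 0.19473.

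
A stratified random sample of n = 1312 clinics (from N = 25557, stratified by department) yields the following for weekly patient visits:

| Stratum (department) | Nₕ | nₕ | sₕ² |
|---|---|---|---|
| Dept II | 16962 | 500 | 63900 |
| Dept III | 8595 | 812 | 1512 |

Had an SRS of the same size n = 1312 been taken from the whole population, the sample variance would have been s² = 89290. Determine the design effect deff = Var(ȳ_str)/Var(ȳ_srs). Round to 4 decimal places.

0.8492

Var(ȳ_str) = Σ Wₕ²(1−fₕ)sₕ²/nₕ with Wₕ = Nₕ/25557:
  Dept II: (16962/25557)²·(1−500/16962)·63900/500 = 54.634977
  Dept III: (8595/25557)²·(1−812/8595)·1512/812 = 0.19070801
  → Var(ȳ_str) = 54.825685.
Var(ȳ_srs) = (1 − 1312/25557)·89290/1312 = 64.562643.
deff = 54.825685 / 64.562643 = 0.8492.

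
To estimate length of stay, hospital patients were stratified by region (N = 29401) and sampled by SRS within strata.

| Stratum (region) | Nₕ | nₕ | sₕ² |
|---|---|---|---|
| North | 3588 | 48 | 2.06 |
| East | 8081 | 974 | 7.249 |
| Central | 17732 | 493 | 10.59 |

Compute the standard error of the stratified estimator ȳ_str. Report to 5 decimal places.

0.09339

Var(ȳ_str) = Σₕ Wₕ²(1 − fₕ)sₕ²/nₕ with Wₕ = Nₕ/N, N = 29401.
North: Wₕ = 0.12203667; term = 0.12203667²·(1 − 0.01337793)·2.06/48 = 6.3060509 × 10^-4.
East: Wₕ = 0.27485460; term = 0.27485460²·(1 − 0.12052964)·7.249/974 = 4.944773 × 10^-4.
Central: Wₕ = 0.60310874; term = 0.60310874²·(1 − 0.02780284)·10.59/493 = 0.0075961692.
Sum = 0.0087212516.
SE = √(0.0087212516) = 0.09339.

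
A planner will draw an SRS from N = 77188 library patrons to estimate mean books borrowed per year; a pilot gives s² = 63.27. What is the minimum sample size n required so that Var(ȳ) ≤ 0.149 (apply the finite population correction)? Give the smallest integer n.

423

Without fpc, n₀ = s²/D = 63.27/0.149 = 424.6309.
With fpc, (1 − n/N)·s²/n ≤ D requires n ≥ n₀/(1 + n₀/N) = 424.6309/(1 + 424.6309/77188) = 422.3077.
Rounding up, n = 423.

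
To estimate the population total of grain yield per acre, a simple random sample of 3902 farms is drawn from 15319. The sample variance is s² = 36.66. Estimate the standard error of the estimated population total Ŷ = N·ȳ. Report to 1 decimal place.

1281.9

Var(Ŷ) = N²·Var(ȳ) = N²·(1 − n/N)·s²/n.
f = 3902/15319 = 0.25471637; Var(ȳ) = 0.74528363·36.66/3902 = 0.0070020754.
Var(Ŷ) = 15319² · 0.0070020754 = 1.6431894 × 10^6.
SE(Ŷ) = √(1.6431894 × 10^6) = 1281.9.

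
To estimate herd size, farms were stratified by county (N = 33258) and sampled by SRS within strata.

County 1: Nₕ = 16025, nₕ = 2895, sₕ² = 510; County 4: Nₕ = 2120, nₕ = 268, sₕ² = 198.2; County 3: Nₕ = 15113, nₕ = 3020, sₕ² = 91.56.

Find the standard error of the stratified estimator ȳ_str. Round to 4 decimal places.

0.2028

Var(ȳ_str) = Σₕ Wₕ²(1 − fₕ)sₕ²/nₕ with Wₕ = Nₕ/N, N = 33258.
County 1: Wₕ = 0.48183896; term = 0.48183896²·(1 − 0.18065523)·510/2895 = 0.033511365.
County 4: Wₕ = 0.06374406; term = 0.06374406²·(1 − 0.12641509)·198.2/268 = 0.0026251459.
County 3: Wₕ = 0.45441698; term = 0.45441698²·(1 − 0.19982796)·91.56/3020 = 0.0050094647.
Sum = 0.041145976.
SE = √(0.041145976) = 0.2028.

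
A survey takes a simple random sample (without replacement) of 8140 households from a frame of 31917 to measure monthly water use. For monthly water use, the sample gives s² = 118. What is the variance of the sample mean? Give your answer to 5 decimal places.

0.01080

Under SRS without replacement, Var(ȳ) = (1 − f)·s²/n with f = n/N = 8140/31917 = 0.25503650.
Var(ȳ) = (1 − 0.25503650)·118/8140 = 0.74496350·0.014496314 = 0.010799225.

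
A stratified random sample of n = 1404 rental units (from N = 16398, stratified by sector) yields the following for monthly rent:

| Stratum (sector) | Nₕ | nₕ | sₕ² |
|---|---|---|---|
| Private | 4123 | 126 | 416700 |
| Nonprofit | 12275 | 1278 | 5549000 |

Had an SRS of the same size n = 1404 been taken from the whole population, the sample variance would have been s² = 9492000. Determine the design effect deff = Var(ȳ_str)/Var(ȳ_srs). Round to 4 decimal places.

0.3854

Var(ȳ_str) = Σ Wₕ²(1−fₕ)sₕ²/nₕ with Wₕ = Nₕ/16398:
  Private: (4123/16398)²·(1−126/4123)·416700/126 = 202.68363
  Nonprofit: (12275/16398)²·(1−1278/12275)·5549000/1278 = 2179.7056
  → Var(ȳ_str) = 2382.3892.
Var(ȳ_srs) = (1 − 1404/16398)·9492000/1404 = 6181.8327.
deff = 2382.3892 / 6181.8327 = 0.3854.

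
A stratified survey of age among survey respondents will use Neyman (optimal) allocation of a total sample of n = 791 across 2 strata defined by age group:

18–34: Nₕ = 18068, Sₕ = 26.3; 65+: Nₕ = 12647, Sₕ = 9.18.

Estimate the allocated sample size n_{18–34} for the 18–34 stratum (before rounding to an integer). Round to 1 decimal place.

Neyman allocation: nₕ = n·NₕSₕ / Σⱼ NⱼSⱼ.
Σ NⱼSⱼ = 18068·26.3 + 12647·9.18 = 591287.86.
n_{18–34} = 791·18068·26.3 / 591287.86 = 635.7.

635.7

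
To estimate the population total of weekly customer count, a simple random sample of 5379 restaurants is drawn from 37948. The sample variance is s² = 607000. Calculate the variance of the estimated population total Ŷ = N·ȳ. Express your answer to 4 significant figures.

Var(Ŷ) = N²·Var(ȳ) = N²·(1 − n/N)·s²/n.
f = 5379/37948 = 0.14174660; Var(ȳ) = 0.85825340·607000/5379 = 96.850681.
Var(Ŷ) = 37948² · 96.850681 = 1.3946989 × 10^11.

1.395 × 10^11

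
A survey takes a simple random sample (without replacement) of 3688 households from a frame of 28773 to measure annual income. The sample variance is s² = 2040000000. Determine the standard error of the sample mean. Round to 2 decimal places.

694.44

Under SRS without replacement, Var(ȳ) = (1 − f)·s²/n with f = n/N = 3688/28773 = 0.12817572.
Var(ȳ) = (1 − 0.12817572)·2040000000/3688 = 0.87182428·553145.34 = 482245.53.
SE(ȳ) = √(482245.53) = 694.44.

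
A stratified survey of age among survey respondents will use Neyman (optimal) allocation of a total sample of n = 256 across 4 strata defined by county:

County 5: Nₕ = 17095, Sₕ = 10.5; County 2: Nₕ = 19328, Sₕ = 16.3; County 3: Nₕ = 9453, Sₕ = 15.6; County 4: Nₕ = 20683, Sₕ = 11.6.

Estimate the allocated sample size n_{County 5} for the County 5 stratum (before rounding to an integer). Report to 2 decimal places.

Neyman allocation: nₕ = n·NₕSₕ / Σⱼ NⱼSⱼ.
Σ NⱼSⱼ = 17095·10.5 + 19328·16.3 + 9453·15.6 + 20683·11.6 = 881933.5.
n_{County 5} = 256·17095·10.5 / 881933.5 = 52.10.

52.10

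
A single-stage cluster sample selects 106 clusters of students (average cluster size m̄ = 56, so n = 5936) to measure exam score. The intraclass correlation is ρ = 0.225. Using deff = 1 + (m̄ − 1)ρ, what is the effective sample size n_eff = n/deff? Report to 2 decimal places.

deff = 1 + (56 − 1)·0.225 = 1 + 12.375 = 13.375.
n_eff = 5936 / 13.375 = 443.81.

443.81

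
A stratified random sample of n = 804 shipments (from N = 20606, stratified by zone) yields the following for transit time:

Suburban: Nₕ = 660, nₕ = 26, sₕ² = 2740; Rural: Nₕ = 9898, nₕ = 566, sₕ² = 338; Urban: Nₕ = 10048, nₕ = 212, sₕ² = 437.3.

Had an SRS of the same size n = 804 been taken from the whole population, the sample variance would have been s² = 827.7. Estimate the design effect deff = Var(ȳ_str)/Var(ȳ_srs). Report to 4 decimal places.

0.7216

Var(ȳ_str) = Σ Wₕ²(1−fₕ)sₕ²/nₕ with Wₕ = Nₕ/20606:
  Suburban: (660/20606)²·(1−26/660)·2740/26 = 0.10385395
  Rural: (9898/20606)²·(1−566/9898)·338/566 = 0.12990775
  Urban: (10048/20606)²·(1−212/10048)·437.3/212 = 0.48012506
  → Var(ȳ_str) = 0.71388676.
Var(ȳ_srs) = (1 − 804/20606)·827.7/804 = 0.9893097.
deff = 0.71388676 / 0.9893097 = 0.7216.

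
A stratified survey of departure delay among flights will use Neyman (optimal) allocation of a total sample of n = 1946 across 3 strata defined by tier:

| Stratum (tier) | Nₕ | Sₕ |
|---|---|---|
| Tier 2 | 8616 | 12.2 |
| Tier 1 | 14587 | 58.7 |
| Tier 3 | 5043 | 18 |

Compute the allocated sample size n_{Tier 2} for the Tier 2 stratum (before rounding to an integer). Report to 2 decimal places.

194.42

Neyman allocation: nₕ = n·NₕSₕ / Σⱼ NⱼSⱼ.
Σ NⱼSⱼ = 8616·12.2 + 14587·58.7 + 5043·18 = 1.0521461 × 10^6.
n_{Tier 2} = 1946·8616·12.2 / (1.0521461 × 10^6) = 194.42.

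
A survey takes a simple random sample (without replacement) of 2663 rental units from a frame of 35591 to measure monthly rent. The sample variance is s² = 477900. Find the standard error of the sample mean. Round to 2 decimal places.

Under SRS without replacement, Var(ȳ) = (1 − f)·s²/n with f = n/N = 2663/35591 = 0.07482229.
Var(ȳ) = (1 − 0.07482229)·477900/2663 = 0.92517771·179.45926 = 166.0317.
SE(ȳ) = √(166.0317) = 12.89.

12.89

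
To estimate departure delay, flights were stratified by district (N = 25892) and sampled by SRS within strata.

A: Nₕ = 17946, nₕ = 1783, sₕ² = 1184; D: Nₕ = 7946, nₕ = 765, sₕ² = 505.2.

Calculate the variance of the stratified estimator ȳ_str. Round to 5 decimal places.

Var(ȳ_str) = Σₕ Wₕ²(1 − fₕ)sₕ²/nₕ with Wₕ = Nₕ/N, N = 25892.
A: Wₕ = 0.69310984; term = 0.69310984²·(1 − 0.09935362)·1184/1783 = 0.28731533.
D: Wₕ = 0.30689016; term = 0.30689016²·(1 − 0.09627486)·505.2/765 = 0.056208785.
Sum = 0.34352412.

0.34352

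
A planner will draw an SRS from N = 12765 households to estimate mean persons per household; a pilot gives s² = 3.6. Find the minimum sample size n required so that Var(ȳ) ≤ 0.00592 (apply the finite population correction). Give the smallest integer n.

Without fpc, n₀ = s²/D = 3.6/0.00592 = 608.1081.
With fpc, (1 − n/N)·s²/n ≤ D requires n ≥ n₀/(1 + n₀/N) = 608.1081/(1 + 608.1081/12765) = 580.4559.
Rounding up, n = 581.

581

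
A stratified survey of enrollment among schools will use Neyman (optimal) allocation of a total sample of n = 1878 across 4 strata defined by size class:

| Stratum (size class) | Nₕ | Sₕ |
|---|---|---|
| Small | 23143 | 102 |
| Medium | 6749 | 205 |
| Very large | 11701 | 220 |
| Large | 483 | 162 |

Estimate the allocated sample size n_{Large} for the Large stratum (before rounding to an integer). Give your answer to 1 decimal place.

23.0

Neyman allocation: nₕ = n·NₕSₕ / Σⱼ NⱼSⱼ.
Σ NⱼSⱼ = 23143·102 + 6749·205 + 11701·220 + 483·162 = 6.396597 × 10^6.
n_{Large} = 1878·483·162 / (6.396597 × 10^6) = 23.0.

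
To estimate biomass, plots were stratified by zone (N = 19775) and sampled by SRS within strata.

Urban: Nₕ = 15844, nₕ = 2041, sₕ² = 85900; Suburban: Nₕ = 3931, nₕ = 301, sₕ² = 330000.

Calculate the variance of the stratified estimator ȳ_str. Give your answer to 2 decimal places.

Var(ȳ_str) = Σₕ Wₕ²(1 − fₕ)sₕ²/nₕ with Wₕ = Nₕ/N, N = 19775.
Urban: Wₕ = 0.80121365; term = 0.80121365²·(1 − 0.12881848)·85900/2041 = 23.537238.
Suburban: Wₕ = 0.19878635; term = 0.19878635²·(1 − 0.07657085)·330000/301 = 40.005908.
Sum = 63.543146.

63.54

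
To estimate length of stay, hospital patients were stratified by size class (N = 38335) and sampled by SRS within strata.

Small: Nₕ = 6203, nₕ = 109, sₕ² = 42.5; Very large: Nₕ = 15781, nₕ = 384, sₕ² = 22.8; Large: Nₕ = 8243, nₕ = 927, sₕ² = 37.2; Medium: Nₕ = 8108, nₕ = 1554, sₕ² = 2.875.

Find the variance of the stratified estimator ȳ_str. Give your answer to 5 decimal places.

Var(ȳ_str) = Σₕ Wₕ²(1 − fₕ)sₕ²/nₕ with Wₕ = Nₕ/N, N = 38335.
Small: Wₕ = 0.16181036; term = 0.16181036²·(1 − 0.01757214)·42.5/109 = 0.010029418.
Very large: Wₕ = 0.41166036; term = 0.41166036²·(1 − 0.02433306)·22.8/384 = 0.0098171023.
Large: Wₕ = 0.21502543; term = 0.21502543²·(1 − 0.11245906)·37.2/927 = 0.0016467636.
Medium: Wₕ = 0.21150385; term = 0.21150385²·(1 − 0.19166256)·2.875/1554 = 6.6898453 × 10^-5.
Sum = 0.021560182.

0.02156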